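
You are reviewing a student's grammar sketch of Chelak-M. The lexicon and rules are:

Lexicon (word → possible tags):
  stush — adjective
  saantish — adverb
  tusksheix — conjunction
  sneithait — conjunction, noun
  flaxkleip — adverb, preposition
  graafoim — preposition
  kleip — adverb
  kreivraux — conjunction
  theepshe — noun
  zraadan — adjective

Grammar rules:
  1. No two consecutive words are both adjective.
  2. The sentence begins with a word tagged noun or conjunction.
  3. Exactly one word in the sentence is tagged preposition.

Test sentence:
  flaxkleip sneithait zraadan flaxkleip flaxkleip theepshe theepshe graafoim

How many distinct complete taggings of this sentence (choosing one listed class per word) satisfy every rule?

0

Candidates per position — 1:flaxkleip {adverb,preposition}; 2:sneithait {conjunction,noun}; 3:zraadan {adjective}; 4:flaxkleip {adverb,preposition}; 5:flaxkleip {adverb,preposition}; 6:theepshe {noun}; 7:theepshe {noun}; 8:graafoim {preposition}.
There are 16 candidate sequences in total.
Rule 2 cannot be satisfied by any choice of tags from the lexicon.
So there is no consistent tagging.
Count = 0.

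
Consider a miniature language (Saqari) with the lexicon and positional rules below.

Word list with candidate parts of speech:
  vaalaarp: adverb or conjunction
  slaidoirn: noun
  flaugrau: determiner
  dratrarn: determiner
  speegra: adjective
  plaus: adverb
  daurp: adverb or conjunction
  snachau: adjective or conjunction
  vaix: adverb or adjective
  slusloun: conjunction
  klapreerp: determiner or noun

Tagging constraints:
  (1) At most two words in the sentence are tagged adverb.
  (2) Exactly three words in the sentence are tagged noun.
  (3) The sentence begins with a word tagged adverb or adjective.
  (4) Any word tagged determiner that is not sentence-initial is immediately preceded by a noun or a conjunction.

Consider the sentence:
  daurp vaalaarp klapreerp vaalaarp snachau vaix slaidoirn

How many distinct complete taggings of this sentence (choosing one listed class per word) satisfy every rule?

0

Candidates per position — 1:daurp {adverb,conjunction}; 2:vaalaarp {adverb,conjunction}; 3:klapreerp {determiner,noun}; 4:vaalaarp {adverb,conjunction}; 5:snachau {adjective,conjunction}; 6:vaix {adverb,adjective}; 7:slaidoirn {noun}.
There are 64 candidate sequences in total.
Rule 2 cannot be satisfied by any choice of tags from the lexicon.
So there is no consistent tagging.
Count = 0.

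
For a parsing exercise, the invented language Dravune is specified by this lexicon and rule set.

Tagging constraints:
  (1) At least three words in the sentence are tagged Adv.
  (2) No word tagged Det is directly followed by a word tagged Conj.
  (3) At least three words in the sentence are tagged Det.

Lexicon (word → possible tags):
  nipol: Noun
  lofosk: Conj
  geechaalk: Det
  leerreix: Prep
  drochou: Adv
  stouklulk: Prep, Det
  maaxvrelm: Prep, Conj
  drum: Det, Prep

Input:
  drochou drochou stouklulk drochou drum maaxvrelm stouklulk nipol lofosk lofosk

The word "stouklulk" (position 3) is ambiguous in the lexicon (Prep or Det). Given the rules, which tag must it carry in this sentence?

Candidates per position — 1:drochou {Adv}; 2:drochou {Adv}; 3:stouklulk {Prep,Det}; 4:drochou {Adv}; 5:drum {Det,Prep}; 6:maaxvrelm {Prep,Conj}; 7:stouklulk {Prep,Det}; 8:nipol {Noun}; 9:lofosk {Conj}; 10:lofosk {Conj}.
Position 3: Prep is ruled out by rule 3; that leaves Det.
Position 5: Prep is ruled out by rule 3; that leaves Det.
Position 6: Conj is ruled out by rule 2; that leaves Prep.
Position 7: Prep is ruled out by rule 3; that leaves Det.
The only consistent sequence is: Adv Adv Det Adv Det Prep Det Noun Conj Conj.
Check: rule 1 ✓; rule 2 ✓; rule 3 ✓.

Det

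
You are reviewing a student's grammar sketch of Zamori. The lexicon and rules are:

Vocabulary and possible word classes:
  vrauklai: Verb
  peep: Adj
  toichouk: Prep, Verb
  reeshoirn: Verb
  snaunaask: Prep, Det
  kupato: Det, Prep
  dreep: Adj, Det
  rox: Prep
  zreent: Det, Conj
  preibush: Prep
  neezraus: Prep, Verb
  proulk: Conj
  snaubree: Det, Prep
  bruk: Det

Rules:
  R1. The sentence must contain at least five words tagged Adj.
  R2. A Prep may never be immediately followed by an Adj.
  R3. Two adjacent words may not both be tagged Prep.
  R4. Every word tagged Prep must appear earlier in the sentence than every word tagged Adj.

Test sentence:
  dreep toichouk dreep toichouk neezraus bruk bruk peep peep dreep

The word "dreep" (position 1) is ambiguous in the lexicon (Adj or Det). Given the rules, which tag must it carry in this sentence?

Adj

Candidates per position — 1:dreep {Adj,Det}; 2:toichouk {Prep,Verb}; 3:dreep {Adj,Det}; 4:toichouk {Prep,Verb}; 5:neezraus {Prep,Verb}; 6:bruk {Det}; 7:bruk {Det}; 8:peep {Adj}; 9:peep {Adj}; 10:dreep {Adj,Det}.
Word 1 cannot be Det — rule 1 would then fail for every completion. It is Adj.
Word 2 cannot be Prep — rule 4 would then fail for every completion. It is Verb.
Word 3 cannot be Det — rule 1 would then fail for every completion. It is Adj.
Word 4 cannot be Prep — rule 4 would then fail for every completion. It is Verb.
Word 5 cannot be Prep — rule 4 would then fail for every completion. It is Verb.
Word 10 cannot be Det — rule 1 would then fail for every completion. It is Adj.
That leaves exactly one tagging: Adj Verb Adj Verb Verb Det Det Adj Adj Adj.
Verifying each rule — rule 1 ✓; rule 2 ✓; rule 3 ✓; rule 4 ✓.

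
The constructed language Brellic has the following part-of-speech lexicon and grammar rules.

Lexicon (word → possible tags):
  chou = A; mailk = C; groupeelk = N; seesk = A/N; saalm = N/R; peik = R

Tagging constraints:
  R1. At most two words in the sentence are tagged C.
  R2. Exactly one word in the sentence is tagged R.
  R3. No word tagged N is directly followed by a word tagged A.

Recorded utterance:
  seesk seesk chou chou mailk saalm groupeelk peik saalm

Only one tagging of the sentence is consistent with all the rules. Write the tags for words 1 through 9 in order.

Candidates per position — 1:seesk {A,N}; 2:seesk {A,N}; 3:chou {A}; 4:chou {A}; 5:mailk {C}; 6:saalm {N,R}; 7:groupeelk {N}; 8:peik {R}; 9:saalm {N,R}.
Word 1 cannot be N — rule 3 would then fail for every completion. It is A.
Word 2 cannot be N — rule 3 would then fail for every completion. It is A.
Word 6 cannot be R — rule 2 would then fail for every completion. It is N.
Word 9 cannot be R — rule 2 would then fail for every completion. It is N.
That leaves exactly one tagging: A A A A C N N R N.
Checking: rule 1 ok; rule 2 ok; rule 3 ok.

A A A A C N N R N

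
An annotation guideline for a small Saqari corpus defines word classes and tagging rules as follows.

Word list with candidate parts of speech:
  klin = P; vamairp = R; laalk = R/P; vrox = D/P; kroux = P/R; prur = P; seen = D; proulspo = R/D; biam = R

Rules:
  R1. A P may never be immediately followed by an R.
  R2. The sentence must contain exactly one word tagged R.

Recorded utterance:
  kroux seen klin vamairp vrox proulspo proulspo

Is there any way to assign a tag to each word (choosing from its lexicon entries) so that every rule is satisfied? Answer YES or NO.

NO

Candidates per position — 1:kroux {P,R}; 2:seen {D}; 3:klin {P}; 4:vamairp {R}; 5:vrox {D,P}; 6:proulspo {R,D}; 7:proulspo {R,D}.
Rule 1 cannot be satisfied by any choice of tags from the lexicon.
So there is no consistent tagging.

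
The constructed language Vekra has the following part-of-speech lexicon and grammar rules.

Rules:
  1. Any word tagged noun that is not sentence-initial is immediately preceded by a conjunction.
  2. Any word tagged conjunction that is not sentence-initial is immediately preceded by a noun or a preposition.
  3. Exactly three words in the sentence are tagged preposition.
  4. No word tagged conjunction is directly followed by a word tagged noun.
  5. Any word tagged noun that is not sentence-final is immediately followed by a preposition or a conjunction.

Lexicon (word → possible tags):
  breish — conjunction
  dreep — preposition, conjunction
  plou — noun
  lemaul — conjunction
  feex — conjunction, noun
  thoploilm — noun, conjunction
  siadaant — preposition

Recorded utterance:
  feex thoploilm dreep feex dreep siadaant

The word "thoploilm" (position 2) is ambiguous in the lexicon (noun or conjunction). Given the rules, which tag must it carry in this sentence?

conjunction

Candidates per position — 1:feex {conjunction,noun}; 2:thoploilm {noun,conjunction}; 3:dreep {preposition,conjunction}; 4:feex {conjunction,noun}; 5:dreep {preposition,conjunction}; 6:siadaant {preposition}.
Word 3 cannot be conjunction — rule 3 would then fail for every completion. It is preposition.
Word 4 cannot be noun — rule 1 would then fail for every completion. It is conjunction.
Word 5 cannot be conjunction — rule 2 would then fail for every completion. It is preposition.
Position 2: the remaining choice is settled jointly with positions 1 — only conjunction at position 2 is part of a tagging that satisfies every rule.
That leaves exactly one tagging: noun conjunction preposition conjunction preposition preposition.
Rule-by-rule: rule 1 holds; rule 2 holds; rule 3 holds; rule 4 holds; rule 5 holds.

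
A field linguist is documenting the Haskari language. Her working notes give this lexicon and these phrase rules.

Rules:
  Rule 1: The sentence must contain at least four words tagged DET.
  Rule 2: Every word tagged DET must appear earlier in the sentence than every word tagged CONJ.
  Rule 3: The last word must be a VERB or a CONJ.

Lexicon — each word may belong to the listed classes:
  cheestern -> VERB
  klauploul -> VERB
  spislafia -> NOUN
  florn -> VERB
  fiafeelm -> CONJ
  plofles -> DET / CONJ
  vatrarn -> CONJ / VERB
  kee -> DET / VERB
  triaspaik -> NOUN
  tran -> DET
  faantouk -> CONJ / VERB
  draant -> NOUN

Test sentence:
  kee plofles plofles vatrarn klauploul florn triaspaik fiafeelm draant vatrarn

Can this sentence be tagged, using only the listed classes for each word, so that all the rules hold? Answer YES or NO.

Candidates per position — 1:kee {DET,VERB}; 2:plofles {DET,CONJ}; 3:plofles {DET,CONJ}; 4:vatrarn {CONJ,VERB}; 5:klauploul {VERB}; 6:florn {VERB}; 7:triaspaik {NOUN}; 8:fiafeelm {CONJ}; 9:draant {NOUN}; 10:vatrarn {CONJ,VERB}.
Rule 1 cannot be satisfied by any choice of tags from the lexicon.
So there is no consistent tagging.

NO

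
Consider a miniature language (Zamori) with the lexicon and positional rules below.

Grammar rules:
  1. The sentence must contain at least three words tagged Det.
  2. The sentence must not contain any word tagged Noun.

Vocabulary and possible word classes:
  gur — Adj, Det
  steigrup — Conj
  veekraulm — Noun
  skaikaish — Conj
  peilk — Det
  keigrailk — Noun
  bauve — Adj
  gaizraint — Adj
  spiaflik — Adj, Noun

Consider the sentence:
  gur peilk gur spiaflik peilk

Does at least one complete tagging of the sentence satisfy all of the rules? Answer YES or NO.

Candidates per position — 1:gur {Adj,Det}; 2:peilk {Det}; 3:gur {Adj,Det}; 4:spiaflik {Adj,Noun}; 5:peilk {Det}.
One satisfying assignment: Adj Det Det Adj Det.
Verifying each rule — rule 1 satisfied; rule 2 satisfied.

YES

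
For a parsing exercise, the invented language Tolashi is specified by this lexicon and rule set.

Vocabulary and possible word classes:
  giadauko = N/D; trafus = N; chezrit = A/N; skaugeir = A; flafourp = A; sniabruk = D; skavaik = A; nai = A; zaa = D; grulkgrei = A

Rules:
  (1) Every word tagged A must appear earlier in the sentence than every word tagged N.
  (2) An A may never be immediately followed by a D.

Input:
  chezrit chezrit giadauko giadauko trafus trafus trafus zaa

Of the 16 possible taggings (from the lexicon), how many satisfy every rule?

Candidates per position — 1:chezrit {A,N}; 2:chezrit {A,N}; 3:giadauko {N,D}; 4:giadauko {N,D}; 5:trafus {N}; 6:trafus {N}; 7:trafus {N}; 8:zaa {D}.
There are 16 candidate sequences in total.
Checking each against the rules leaves 10 sequences.
Count = 10.

10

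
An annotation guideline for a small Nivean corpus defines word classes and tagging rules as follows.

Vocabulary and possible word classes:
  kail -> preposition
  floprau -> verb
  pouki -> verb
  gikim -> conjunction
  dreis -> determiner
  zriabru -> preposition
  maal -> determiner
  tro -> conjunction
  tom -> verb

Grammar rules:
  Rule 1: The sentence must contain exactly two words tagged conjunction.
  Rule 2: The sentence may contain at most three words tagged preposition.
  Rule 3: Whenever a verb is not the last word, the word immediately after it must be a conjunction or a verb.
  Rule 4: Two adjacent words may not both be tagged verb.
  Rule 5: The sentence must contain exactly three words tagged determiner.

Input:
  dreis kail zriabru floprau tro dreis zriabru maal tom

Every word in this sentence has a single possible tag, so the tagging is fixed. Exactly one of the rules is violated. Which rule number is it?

Fixed tagging: determiner preposition preposition verb conjunction determiner preposition determiner verb.
Applying the rules: R1 ✗, R2 ✓, R3 ✓, R4 ✓, R5 ✓.
Only rule 1 fails.

1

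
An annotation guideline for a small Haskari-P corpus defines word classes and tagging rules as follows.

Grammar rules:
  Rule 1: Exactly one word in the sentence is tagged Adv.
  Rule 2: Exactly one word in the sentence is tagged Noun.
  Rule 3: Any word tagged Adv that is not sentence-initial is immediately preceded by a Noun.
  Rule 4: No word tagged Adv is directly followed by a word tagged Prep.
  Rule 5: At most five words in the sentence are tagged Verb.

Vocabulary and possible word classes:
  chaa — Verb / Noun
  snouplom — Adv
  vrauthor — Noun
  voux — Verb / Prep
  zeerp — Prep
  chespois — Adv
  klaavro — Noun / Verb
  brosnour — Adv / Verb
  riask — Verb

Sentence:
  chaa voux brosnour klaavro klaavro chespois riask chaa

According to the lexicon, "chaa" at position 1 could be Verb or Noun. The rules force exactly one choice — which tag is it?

Verb

Candidates per position — 1:chaa {Verb,Noun}; 2:voux {Verb,Prep}; 3:brosnour {Adv,Verb}; 4:klaavro {Noun,Verb}; 5:klaavro {Noun,Verb}; 6:chespois {Adv}; 7:riask {Verb}; 8:chaa {Verb,Noun}.
Position 3: tagging it Adv would leave rule 1 unsatisfiable, so it must be Verb.
Position 5: tagging it Verb would leave rule 3 unsatisfiable, so it must be Noun.
Position 8: tagging it Noun would leave rule 2 unsatisfiable, so it must be Verb.
Position 1: tagging it Noun would leave rule 2 unsatisfiable, so it must be Verb.
Position 4: tagging it Noun would leave rule 2 unsatisfiable, so it must be Verb.
Position 2: tagging it Verb would leave rule 5 unsatisfiable, so it must be Prep.
The unique satisfying tagging is: Verb Prep Verb Verb Noun Adv Verb Verb.
Verifying each rule — rule 1 ok; rule 2 ok; rule 3 ok; rule 4 ok; rule 5 ok.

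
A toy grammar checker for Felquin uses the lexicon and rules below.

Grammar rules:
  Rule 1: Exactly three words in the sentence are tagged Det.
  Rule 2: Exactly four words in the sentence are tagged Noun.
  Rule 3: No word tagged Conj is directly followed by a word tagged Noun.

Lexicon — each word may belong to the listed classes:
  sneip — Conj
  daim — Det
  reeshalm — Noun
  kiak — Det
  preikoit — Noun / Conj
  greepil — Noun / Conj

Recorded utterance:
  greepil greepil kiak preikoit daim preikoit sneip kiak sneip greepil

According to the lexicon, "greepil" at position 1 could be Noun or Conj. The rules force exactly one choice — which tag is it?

Candidates per position — 1:greepil {Noun,Conj}; 2:greepil {Noun,Conj}; 3:kiak {Det}; 4:preikoit {Noun,Conj}; 5:daim {Det}; 6:preikoit {Noun,Conj}; 7:sneip {Conj}; 8:kiak {Det}; 9:sneip {Conj}; 10:greepil {Noun,Conj}.
At position 10, choosing Noun makes rule 3 impossible to satisfy; hence Conj.
At position 1, choosing Conj makes rule 2 impossible to satisfy; hence Noun.
At position 2, choosing Conj makes rule 2 impossible to satisfy; hence Noun.
At position 4, choosing Conj makes rule 2 impossible to satisfy; hence Noun.
At position 6, choosing Conj makes rule 2 impossible to satisfy; hence Noun.
The unique satisfying tagging is: Noun Noun Det Noun Det Noun Conj Det Conj Conj.
Checking: rule 1 holds; rule 2 holds; rule 3 holds.

Noun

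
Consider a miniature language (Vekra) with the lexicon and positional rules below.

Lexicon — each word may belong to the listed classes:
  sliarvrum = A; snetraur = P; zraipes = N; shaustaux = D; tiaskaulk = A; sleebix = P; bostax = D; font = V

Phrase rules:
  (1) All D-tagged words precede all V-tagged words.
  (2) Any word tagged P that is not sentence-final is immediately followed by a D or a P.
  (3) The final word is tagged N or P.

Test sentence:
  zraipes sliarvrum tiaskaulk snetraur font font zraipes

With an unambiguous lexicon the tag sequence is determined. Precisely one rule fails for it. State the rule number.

2

Fixed tagging: N A A P V V N.
Rule check: R1 ✓, R2 ✗, R3 ✓.
Only rule 2 fails.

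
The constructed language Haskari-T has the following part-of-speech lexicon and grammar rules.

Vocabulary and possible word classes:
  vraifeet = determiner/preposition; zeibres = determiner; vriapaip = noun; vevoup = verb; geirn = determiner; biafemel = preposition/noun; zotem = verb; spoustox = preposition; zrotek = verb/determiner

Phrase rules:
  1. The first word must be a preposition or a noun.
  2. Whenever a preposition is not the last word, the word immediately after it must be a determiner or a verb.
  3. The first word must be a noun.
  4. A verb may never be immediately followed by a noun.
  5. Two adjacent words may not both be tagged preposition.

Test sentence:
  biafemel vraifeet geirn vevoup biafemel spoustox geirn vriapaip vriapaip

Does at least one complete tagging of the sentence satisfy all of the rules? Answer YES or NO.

Candidates per position — 1:biafemel {preposition,noun}; 2:vraifeet {determiner,preposition}; 3:geirn {determiner}; 4:vevoup {verb}; 5:biafemel {preposition,noun}; 6:spoustox {preposition}; 7:geirn {determiner}; 8:vriapaip {noun}; 9:vriapaip {noun}.
Every candidate sequence violates at least one rule; no consistent tagging exists.

NO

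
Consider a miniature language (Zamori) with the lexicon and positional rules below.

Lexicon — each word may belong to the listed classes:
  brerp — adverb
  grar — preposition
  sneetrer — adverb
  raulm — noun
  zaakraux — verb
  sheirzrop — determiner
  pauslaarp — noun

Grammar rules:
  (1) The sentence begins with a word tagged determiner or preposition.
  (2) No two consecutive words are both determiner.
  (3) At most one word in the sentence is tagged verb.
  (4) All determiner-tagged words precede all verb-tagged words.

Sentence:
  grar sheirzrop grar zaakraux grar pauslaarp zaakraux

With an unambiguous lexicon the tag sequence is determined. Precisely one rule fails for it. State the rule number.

3

Fixed tagging: preposition determiner preposition verb preposition noun verb.
Checking each rule: R1 pass, R2 pass, R3 fail, R4 pass.
Only rule 3 fails.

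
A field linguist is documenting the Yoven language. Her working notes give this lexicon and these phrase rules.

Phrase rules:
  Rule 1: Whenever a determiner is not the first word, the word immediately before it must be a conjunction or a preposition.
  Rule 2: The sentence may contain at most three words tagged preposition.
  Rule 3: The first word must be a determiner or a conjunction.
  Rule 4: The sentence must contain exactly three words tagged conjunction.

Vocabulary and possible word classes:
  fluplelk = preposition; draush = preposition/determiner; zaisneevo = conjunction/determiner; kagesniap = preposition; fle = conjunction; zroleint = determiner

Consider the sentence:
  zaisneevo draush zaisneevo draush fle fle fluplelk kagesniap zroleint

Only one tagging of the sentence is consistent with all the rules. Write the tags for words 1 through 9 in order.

determiner preposition conjunction determiner conjunction conjunction preposition preposition determiner

Candidates per position — 1:zaisneevo {conjunction,determiner}; 2:draush {preposition,determiner}; 3:zaisneevo {conjunction,determiner}; 4:draush {preposition,determiner}; 5:fle {conjunction}; 6:fle {conjunction}; 7:fluplelk {preposition}; 8:kagesniap {preposition}; 9:zroleint {determiner}.
The remaining ambiguous positions (1, 2, 3, 4) are resolved jointly — only one combination satisfies every rule.
That leaves exactly one tagging: determiner preposition conjunction determiner conjunction conjunction preposition preposition determiner.
Verifying each rule — rule 1 ✓; rule 2 ✓; rule 3 ✓; rule 4 ✓.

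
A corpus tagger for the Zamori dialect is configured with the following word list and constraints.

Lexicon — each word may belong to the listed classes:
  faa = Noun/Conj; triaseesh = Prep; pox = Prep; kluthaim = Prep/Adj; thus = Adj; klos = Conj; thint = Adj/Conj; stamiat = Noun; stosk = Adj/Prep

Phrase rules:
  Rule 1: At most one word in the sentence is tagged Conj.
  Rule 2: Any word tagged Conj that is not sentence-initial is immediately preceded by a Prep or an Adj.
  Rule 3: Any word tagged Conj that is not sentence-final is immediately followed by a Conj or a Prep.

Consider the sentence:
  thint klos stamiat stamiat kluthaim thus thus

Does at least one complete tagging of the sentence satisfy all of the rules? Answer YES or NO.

NO

Candidates per position — 1:thint {Adj,Conj}; 2:klos {Conj}; 3:stamiat {Noun}; 4:stamiat {Noun}; 5:kluthaim {Prep,Adj}; 6:thus {Adj}; 7:thus {Adj}.
Rule 3 cannot be satisfied by any choice of tags from the lexicon.
So there is no consistent tagging.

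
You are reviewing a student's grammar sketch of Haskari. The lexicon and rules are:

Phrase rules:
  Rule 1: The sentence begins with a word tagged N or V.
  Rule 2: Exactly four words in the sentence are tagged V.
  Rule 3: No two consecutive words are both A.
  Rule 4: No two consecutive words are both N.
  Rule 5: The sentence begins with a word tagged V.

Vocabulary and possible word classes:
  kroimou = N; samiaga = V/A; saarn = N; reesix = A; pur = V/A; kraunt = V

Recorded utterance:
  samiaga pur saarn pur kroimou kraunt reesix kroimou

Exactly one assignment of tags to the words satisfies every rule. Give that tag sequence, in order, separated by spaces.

Candidates per position — 1:samiaga {V,A}; 2:pur {V,A}; 3:saarn {N}; 4:pur {V,A}; 5:kroimou {N}; 6:kraunt {V}; 7:reesix {A}; 8:kroimou {N}.
At position 1, choosing A makes rule 1 impossible to satisfy; hence V.
At position 2, choosing A makes rule 2 impossible to satisfy; hence V.
At position 4, choosing A makes rule 2 impossible to satisfy; hence V.
So the tagging must be: V V N V N V A N.
Check: rule 1 satisfied; rule 2 satisfied; rule 3 satisfied; rule 4 satisfied; rule 5 satisfied.

V V N V N V A N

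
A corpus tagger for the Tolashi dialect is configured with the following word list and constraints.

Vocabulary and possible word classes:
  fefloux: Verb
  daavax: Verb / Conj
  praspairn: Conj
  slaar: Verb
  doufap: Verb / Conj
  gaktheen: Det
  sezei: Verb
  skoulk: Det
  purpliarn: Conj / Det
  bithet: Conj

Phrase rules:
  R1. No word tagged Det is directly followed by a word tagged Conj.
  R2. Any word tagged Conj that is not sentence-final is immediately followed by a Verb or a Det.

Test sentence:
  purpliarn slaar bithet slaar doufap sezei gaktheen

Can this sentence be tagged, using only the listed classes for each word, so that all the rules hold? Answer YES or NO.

YES

Candidates per position — 1:purpliarn {Conj,Det}; 2:slaar {Verb}; 3:bithet {Conj}; 4:slaar {Verb}; 5:doufap {Verb,Conj}; 6:sezei {Verb}; 7:gaktheen {Det}.
One satisfying assignment: Conj Verb Conj Verb Verb Verb Det.
Checking: rule 1 ok; rule 2 ok.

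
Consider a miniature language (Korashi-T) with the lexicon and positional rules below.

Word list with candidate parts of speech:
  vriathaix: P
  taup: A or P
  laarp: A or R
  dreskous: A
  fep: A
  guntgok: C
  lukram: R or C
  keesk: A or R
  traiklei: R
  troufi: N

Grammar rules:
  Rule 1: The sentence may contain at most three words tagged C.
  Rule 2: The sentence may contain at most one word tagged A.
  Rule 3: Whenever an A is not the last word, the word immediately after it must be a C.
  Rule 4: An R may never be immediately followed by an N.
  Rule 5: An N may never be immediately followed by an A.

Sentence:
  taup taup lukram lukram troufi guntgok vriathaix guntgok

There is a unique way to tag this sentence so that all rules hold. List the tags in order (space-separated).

Candidates per position — 1:taup {A,P}; 2:taup {A,P}; 3:lukram {R,C}; 4:lukram {R,C}; 5:troufi {N}; 6:guntgok {C}; 7:vriathaix {P}; 8:guntgok {C}.
If word 1 were A, no tagging could satisfy rule 3; so word 1 is P.
If word 4 were R, no tagging could satisfy rule 4; so word 4 is C.
If word 3 were C, no tagging could satisfy rule 1; so word 3 is R.
If word 2 were A, no tagging could satisfy rule 3; so word 2 is P.
The only consistent sequence is: P P R C N C P C.
Rule-by-rule: rule 1 holds; rule 2 holds; rule 3 holds; rule 4 holds; rule 5 holds.

P P R C N C P C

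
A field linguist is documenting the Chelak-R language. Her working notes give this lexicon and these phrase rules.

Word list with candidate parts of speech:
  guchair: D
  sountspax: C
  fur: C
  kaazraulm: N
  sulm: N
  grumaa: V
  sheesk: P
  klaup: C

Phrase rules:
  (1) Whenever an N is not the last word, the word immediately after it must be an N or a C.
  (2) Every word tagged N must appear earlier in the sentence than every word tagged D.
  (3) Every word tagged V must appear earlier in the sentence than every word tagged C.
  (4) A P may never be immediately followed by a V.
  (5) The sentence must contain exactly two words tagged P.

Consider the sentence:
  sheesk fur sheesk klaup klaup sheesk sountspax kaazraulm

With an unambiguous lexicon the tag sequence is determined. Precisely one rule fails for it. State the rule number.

Fixed tagging: P C P C C P C N.
Checking each rule: R1 pass, R2 pass, R3 pass, R4 pass, R5 fail.
Only rule 5 fails.

5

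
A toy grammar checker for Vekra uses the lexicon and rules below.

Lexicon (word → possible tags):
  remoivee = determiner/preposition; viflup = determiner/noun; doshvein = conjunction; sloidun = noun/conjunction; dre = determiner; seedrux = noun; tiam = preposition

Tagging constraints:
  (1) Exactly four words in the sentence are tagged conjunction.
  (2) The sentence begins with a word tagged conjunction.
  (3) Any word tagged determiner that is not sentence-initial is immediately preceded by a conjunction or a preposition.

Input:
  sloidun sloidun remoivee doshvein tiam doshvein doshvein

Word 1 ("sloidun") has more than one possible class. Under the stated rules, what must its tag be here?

conjunction

Candidates per position — 1:sloidun {noun,conjunction}; 2:sloidun {noun,conjunction}; 3:remoivee {determiner,preposition}; 4:doshvein {conjunction}; 5:tiam {preposition}; 6:doshvein {conjunction}; 7:doshvein {conjunction}.
Position 1: tagging it noun would leave rule 2 unsatisfiable, so it must be conjunction.
Position 2: tagging it conjunction would leave rule 1 unsatisfiable, so it must be noun.
Position 3: tagging it determiner would leave rule 3 unsatisfiable, so it must be preposition.
The only consistent sequence is: conjunction noun preposition conjunction preposition conjunction conjunction.
Checking: rule 1 satisfied; rule 2 satisfied; rule 3 satisfied.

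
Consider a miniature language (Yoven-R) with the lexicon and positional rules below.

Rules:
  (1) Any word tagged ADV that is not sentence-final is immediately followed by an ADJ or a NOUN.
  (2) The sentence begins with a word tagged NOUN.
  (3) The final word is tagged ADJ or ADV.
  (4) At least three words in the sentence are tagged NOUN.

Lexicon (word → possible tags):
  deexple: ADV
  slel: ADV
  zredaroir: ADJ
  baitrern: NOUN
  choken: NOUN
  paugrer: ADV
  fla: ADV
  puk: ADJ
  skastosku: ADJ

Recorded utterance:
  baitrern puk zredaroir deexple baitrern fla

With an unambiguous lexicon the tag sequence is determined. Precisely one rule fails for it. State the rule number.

4

Fixed tagging: NOUN ADJ ADJ ADV NOUN ADV.
Applying the rules: R1 holds, R2 holds, R3 holds, R4 violated.
Only rule 4 fails.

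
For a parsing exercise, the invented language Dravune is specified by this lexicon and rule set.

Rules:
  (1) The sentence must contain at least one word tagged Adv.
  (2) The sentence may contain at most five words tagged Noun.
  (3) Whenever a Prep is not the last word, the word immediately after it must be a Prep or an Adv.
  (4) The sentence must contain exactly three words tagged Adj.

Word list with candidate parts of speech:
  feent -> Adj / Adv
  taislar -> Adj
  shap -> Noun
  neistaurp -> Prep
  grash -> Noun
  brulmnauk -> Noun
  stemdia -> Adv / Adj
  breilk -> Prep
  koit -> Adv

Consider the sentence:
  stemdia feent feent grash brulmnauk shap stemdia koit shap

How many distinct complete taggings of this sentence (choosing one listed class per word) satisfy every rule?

4

Candidates per position — 1:stemdia {Adv,Adj}; 2:feent {Adj,Adv}; 3:feent {Adj,Adv}; 4:grash {Noun}; 5:brulmnauk {Noun}; 6:shap {Noun}; 7:stemdia {Adv,Adj}; 8:koit {Adv}; 9:shap {Noun}.
There are 16 candidate sequences in total.
The sequences that satisfy every rule: Adv Adj Adj Noun Noun Noun Adj Adv Noun; Adj Adj Adj Noun Noun Noun Adv Adv Noun; Adj Adj Adv Noun Noun Noun Adj Adv Noun; Adj Adv Adj Noun Noun Noun Adj Adv Noun.
Count = 4.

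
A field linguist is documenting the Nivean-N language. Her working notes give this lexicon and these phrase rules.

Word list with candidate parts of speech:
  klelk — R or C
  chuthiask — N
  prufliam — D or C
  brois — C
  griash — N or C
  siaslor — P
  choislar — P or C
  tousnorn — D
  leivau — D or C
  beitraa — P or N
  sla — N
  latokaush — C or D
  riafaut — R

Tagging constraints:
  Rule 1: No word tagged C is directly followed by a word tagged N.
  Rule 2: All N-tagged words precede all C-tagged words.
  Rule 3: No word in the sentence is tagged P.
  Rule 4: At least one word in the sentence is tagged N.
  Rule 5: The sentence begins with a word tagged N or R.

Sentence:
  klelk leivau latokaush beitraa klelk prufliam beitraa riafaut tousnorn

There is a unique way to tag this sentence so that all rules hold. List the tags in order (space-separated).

R D D N R D N R D

Candidates per position — 1:klelk {R,C}; 2:leivau {D,C}; 3:latokaush {C,D}; 4:beitraa {P,N}; 5:klelk {R,C}; 6:prufliam {D,C}; 7:beitraa {P,N}; 8:riafaut {R}; 9:tousnorn {D}.
If word 1 were C, no tagging could satisfy rule 5; so word 1 is R.
If word 4 were P, no tagging could satisfy rule 3; so word 4 is N.
If word 7 were P, no tagging could satisfy rule 3; so word 7 is N.
If word 2 were C, no tagging could satisfy rule 2; so word 2 is D.
If word 3 were C, no tagging could satisfy rule 1; so word 3 is D.
If word 5 were C, no tagging could satisfy rule 2; so word 5 is R.
If word 6 were C, no tagging could satisfy rule 1; so word 6 is D.
That leaves exactly one tagging: R D D N R D N R D.
Rule-by-rule: rule 1 ✓; rule 2 ✓; rule 3 ✓; rule 4 ✓; rule 5 ✓.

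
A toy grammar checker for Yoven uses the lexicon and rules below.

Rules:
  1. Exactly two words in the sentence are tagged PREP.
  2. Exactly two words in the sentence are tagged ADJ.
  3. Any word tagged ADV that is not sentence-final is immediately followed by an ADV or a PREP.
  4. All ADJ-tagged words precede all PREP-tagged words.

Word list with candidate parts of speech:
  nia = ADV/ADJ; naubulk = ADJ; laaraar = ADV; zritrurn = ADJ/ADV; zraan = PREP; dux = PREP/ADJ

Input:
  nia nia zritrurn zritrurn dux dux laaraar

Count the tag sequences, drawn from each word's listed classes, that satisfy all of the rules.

1

Candidates per position — 1:nia {ADV,ADJ}; 2:nia {ADV,ADJ}; 3:zritrurn {ADJ,ADV}; 4:zritrurn {ADJ,ADV}; 5:dux {PREP,ADJ}; 6:dux {PREP,ADJ}; 7:laaraar {ADV}.
There are 64 candidate sequences in total.
The sequences that satisfy every rule: ADJ ADJ ADV ADV PREP PREP ADV.
Count = 1.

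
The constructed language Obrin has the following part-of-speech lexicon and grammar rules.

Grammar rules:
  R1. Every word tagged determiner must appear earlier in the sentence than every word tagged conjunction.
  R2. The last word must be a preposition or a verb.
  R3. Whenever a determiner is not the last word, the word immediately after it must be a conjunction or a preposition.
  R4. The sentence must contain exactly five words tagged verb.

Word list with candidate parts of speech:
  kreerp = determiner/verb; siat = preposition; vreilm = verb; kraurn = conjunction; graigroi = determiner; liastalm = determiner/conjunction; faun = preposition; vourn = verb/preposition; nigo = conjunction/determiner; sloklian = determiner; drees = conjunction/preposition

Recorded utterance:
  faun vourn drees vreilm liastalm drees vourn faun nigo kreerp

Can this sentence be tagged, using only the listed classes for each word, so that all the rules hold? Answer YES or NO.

Candidates per position — 1:faun {preposition}; 2:vourn {verb,preposition}; 3:drees {conjunction,preposition}; 4:vreilm {verb}; 5:liastalm {determiner,conjunction}; 6:drees {conjunction,preposition}; 7:vourn {verb,preposition}; 8:faun {preposition}; 9:nigo {conjunction,determiner}; 10:kreerp {determiner,verb}.
Rule 4 cannot be satisfied by any choice of tags from the lexicon.
So there is no consistent tagging.

NO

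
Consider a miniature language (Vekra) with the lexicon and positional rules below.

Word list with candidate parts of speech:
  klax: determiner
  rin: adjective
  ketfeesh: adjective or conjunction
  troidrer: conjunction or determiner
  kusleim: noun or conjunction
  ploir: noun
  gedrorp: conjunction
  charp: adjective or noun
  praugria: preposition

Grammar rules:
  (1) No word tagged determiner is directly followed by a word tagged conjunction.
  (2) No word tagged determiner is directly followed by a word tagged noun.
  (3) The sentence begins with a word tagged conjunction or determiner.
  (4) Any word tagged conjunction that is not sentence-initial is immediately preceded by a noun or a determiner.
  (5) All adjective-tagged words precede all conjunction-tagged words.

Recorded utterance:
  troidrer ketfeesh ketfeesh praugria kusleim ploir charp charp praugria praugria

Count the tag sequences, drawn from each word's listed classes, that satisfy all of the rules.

Candidates per position — 1:troidrer {conjunction,determiner}; 2:ketfeesh {adjective,conjunction}; 3:ketfeesh {adjective,conjunction}; 4:praugria {preposition}; 5:kusleim {noun,conjunction}; 6:ploir {noun}; 7:charp {adjective,noun}; 8:charp {adjective,noun}; 9:praugria {preposition}; 10:praugria {preposition}.
There are 64 candidate sequences in total.
The sequences that satisfy every rule: determiner adjective adjective preposition noun noun adjective adjective preposition preposition; determiner adjective adjective preposition noun noun adjective noun preposition preposition; determiner adjective adjective preposition noun noun noun adjective preposition preposition; determiner adjective adjective preposition noun noun noun noun preposition preposition.
Count = 4.

4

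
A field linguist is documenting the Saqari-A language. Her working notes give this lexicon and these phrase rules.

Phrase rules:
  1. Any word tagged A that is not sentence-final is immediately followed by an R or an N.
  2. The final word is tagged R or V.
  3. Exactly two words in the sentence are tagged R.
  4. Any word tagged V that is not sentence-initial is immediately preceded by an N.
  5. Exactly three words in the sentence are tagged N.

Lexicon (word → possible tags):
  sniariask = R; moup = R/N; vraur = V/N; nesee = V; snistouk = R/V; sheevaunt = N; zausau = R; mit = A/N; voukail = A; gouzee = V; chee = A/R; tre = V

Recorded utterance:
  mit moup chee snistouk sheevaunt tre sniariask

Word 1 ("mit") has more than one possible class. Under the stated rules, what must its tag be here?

Candidates per position — 1:mit {A,N}; 2:moup {R,N}; 3:chee {A,R}; 4:snistouk {R,V}; 5:sheevaunt {N}; 6:tre {V}; 7:sniariask {R}.
Word 1 cannot be A — rule 5 would then fail for every completion. It is N.
Word 2 cannot be R — rule 5 would then fail for every completion. It is N.
Word 4 cannot be V — rule 4 would then fail for every completion. It is R.
Word 3 cannot be R — rule 3 would then fail for every completion. It is A.
The unique satisfying tagging is: N N A R N V R.
Verifying each rule — rule 1 ✓; rule 2 ✓; rule 3 ✓; rule 4 ✓; rule 5 ✓.

N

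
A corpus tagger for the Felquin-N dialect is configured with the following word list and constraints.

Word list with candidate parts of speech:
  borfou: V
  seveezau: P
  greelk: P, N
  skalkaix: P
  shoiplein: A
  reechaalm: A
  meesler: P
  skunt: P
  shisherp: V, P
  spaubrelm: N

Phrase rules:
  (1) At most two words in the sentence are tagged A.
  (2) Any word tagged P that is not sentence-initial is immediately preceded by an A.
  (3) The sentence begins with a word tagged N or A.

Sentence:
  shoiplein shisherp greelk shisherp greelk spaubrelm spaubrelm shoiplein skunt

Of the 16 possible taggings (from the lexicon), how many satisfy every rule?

2

Candidates per position — 1:shoiplein {A}; 2:shisherp {V,P}; 3:greelk {P,N}; 4:shisherp {V,P}; 5:greelk {P,N}; 6:spaubrelm {N}; 7:spaubrelm {N}; 8:shoiplein {A}; 9:skunt {P}.
There are 16 candidate sequences in total.
The sequences that satisfy every rule: A V N V N N N A P; A P N V N N N A P.
Count = 2.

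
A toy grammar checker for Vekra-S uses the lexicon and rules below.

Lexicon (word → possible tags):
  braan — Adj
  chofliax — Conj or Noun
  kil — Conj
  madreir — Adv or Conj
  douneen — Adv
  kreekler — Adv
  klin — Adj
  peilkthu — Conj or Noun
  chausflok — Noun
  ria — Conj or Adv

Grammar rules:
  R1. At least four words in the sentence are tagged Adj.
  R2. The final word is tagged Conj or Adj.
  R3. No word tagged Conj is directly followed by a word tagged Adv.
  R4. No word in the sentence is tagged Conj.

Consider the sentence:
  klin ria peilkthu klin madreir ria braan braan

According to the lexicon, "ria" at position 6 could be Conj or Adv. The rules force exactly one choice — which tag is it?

Candidates per position — 1:klin {Adj}; 2:ria {Conj,Adv}; 3:peilkthu {Conj,Noun}; 4:klin {Adj}; 5:madreir {Adv,Conj}; 6:ria {Conj,Adv}; 7:braan {Adj}; 8:braan {Adj}.
Word 2 cannot be Conj — rule 4 would then fail for every completion. It is Adv.
Word 3 cannot be Conj — rule 4 would then fail for every completion. It is Noun.
Word 5 cannot be Conj — rule 4 would then fail for every completion. It is Adv.
Word 6 cannot be Conj — rule 4 would then fail for every completion. It is Adv.
So the tagging must be: Adj Adv Noun Adj Adv Adv Adj Adj.
Rule-by-rule: rule 1 ok; rule 2 ok; rule 3 ok; rule 4 ok.

Adv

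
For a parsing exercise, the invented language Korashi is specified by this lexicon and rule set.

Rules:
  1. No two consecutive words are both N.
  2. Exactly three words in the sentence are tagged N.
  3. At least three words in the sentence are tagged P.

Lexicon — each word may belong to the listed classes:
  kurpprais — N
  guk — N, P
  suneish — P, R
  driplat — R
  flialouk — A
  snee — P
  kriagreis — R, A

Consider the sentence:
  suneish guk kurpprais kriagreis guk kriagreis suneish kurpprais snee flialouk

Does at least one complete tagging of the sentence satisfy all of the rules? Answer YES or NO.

YES

Candidates per position — 1:suneish {P,R}; 2:guk {N,P}; 3:kurpprais {N}; 4:kriagreis {R,A}; 5:guk {N,P}; 6:kriagreis {R,A}; 7:suneish {P,R}; 8:kurpprais {N}; 9:snee {P}; 10:flialouk {A}.
One satisfying assignment: P P N A N A P N P A.
Checking: rule 1 satisfied; rule 2 satisfied; rule 3 satisfied.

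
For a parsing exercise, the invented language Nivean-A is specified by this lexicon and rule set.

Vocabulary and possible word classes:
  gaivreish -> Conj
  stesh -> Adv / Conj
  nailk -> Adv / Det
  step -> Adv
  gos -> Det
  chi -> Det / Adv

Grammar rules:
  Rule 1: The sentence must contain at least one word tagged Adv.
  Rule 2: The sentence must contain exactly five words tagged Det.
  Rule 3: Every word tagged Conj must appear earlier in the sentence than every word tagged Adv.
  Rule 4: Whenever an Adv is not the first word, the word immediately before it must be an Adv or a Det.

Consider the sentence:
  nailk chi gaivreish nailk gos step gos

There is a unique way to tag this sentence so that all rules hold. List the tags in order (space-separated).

Det Det Conj Det Det Adv Det

Candidates per position — 1:nailk {Adv,Det}; 2:chi {Det,Adv}; 3:gaivreish {Conj}; 4:nailk {Adv,Det}; 5:gos {Det}; 6:step {Adv}; 7:gos {Det}.
Word 1 cannot be Adv — rule 2 would then fail for every completion. It is Det.
Word 2 cannot be Adv — rule 2 would then fail for every completion. It is Det.
Word 4 cannot be Adv — rule 2 would then fail for every completion. It is Det.
The only consistent sequence is: Det Det Conj Det Det Adv Det.
Check: rule 1 ok; rule 2 ok; rule 3 ok; rule 4 ok.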